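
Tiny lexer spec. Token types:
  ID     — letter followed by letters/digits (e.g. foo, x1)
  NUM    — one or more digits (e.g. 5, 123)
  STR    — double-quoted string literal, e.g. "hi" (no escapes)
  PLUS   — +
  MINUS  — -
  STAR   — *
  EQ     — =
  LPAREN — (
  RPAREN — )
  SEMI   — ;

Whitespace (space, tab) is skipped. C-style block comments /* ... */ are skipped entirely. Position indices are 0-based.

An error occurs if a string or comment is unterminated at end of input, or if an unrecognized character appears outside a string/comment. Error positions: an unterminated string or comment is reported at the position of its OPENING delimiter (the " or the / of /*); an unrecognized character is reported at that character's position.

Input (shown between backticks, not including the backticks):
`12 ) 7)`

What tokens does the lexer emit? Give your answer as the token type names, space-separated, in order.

Answer: NUM RPAREN NUM RPAREN

Derivation:
pos=0: emit NUM '12' (now at pos=2)
pos=3: emit RPAREN ')'
pos=5: emit NUM '7' (now at pos=6)
pos=6: emit RPAREN ')'
DONE. 4 tokens: [NUM, RPAREN, NUM, RPAREN]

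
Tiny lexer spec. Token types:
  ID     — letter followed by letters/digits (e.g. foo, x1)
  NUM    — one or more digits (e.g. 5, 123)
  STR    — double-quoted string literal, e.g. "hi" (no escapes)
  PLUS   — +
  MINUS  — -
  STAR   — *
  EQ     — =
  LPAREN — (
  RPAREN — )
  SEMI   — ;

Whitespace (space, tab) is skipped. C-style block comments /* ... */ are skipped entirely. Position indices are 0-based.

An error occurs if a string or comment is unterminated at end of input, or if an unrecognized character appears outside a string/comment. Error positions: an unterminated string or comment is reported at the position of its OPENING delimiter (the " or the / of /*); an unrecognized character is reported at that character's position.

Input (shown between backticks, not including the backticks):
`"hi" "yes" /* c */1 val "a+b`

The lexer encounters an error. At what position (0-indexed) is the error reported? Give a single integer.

pos=0: enter STRING mode
pos=0: emit STR "hi" (now at pos=4)
pos=5: enter STRING mode
pos=5: emit STR "yes" (now at pos=10)
pos=11: enter COMMENT mode (saw '/*')
exit COMMENT mode (now at pos=18)
pos=18: emit NUM '1' (now at pos=19)
pos=20: emit ID 'val' (now at pos=23)
pos=24: enter STRING mode
pos=24: ERROR — unterminated string

Answer: 24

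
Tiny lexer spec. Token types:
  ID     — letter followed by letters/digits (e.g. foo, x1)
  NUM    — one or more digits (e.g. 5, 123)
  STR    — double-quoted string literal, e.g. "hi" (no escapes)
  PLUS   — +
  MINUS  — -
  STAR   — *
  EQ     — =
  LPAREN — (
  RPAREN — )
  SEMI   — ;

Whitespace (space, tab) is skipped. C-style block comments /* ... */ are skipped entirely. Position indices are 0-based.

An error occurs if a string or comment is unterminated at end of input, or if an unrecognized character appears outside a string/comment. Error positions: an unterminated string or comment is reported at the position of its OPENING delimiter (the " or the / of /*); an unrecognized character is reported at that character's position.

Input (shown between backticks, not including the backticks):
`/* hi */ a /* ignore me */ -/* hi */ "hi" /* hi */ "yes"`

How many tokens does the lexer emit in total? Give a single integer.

pos=0: enter COMMENT mode (saw '/*')
exit COMMENT mode (now at pos=8)
pos=9: emit ID 'a' (now at pos=10)
pos=11: enter COMMENT mode (saw '/*')
exit COMMENT mode (now at pos=26)
pos=27: emit MINUS '-'
pos=28: enter COMMENT mode (saw '/*')
exit COMMENT mode (now at pos=36)
pos=37: enter STRING mode
pos=37: emit STR "hi" (now at pos=41)
pos=42: enter COMMENT mode (saw '/*')
exit COMMENT mode (now at pos=50)
pos=51: enter STRING mode
pos=51: emit STR "yes" (now at pos=56)
DONE. 4 tokens: [ID, MINUS, STR, STR]

Answer: 4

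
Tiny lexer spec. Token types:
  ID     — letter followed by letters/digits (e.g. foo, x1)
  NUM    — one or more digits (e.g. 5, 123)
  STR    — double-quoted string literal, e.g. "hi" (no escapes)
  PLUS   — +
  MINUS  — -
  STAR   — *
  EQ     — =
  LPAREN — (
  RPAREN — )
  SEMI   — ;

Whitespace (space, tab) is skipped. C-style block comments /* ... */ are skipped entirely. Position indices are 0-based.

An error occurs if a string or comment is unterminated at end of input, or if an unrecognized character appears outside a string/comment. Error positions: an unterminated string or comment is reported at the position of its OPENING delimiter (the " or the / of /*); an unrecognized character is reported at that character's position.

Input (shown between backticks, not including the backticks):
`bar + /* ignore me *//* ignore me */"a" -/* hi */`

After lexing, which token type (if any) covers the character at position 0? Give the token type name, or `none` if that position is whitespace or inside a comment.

Answer: ID

Derivation:
pos=0: emit ID 'bar' (now at pos=3)
pos=4: emit PLUS '+'
pos=6: enter COMMENT mode (saw '/*')
exit COMMENT mode (now at pos=21)
pos=21: enter COMMENT mode (saw '/*')
exit COMMENT mode (now at pos=36)
pos=36: enter STRING mode
pos=36: emit STR "a" (now at pos=39)
pos=40: emit MINUS '-'
pos=41: enter COMMENT mode (saw '/*')
exit COMMENT mode (now at pos=49)
DONE. 4 tokens: [ID, PLUS, STR, MINUS]
Position 0: char is 'b' -> ID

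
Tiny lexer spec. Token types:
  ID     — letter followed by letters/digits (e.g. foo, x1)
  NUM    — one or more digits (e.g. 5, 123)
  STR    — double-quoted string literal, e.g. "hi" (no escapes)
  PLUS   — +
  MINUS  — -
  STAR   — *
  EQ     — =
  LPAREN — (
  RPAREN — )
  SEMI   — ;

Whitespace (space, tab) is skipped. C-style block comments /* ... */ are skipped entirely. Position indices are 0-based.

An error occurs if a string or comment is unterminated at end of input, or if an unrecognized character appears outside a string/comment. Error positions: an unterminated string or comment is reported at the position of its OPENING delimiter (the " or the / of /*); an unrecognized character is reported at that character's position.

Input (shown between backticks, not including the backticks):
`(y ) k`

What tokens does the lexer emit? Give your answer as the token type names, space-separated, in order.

pos=0: emit LPAREN '('
pos=1: emit ID 'y' (now at pos=2)
pos=3: emit RPAREN ')'
pos=5: emit ID 'k' (now at pos=6)
DONE. 4 tokens: [LPAREN, ID, RPAREN, ID]

Answer: LPAREN ID RPAREN ID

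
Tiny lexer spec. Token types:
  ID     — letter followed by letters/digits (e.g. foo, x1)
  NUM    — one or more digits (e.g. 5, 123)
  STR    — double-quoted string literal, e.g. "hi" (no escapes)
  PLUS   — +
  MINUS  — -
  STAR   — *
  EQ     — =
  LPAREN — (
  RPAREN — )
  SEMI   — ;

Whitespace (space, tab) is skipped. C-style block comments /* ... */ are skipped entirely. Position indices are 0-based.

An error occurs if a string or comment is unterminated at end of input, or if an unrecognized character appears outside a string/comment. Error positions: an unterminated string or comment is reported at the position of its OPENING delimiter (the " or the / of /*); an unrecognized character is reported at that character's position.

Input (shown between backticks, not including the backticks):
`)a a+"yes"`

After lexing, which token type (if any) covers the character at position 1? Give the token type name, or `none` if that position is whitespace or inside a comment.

pos=0: emit RPAREN ')'
pos=1: emit ID 'a' (now at pos=2)
pos=3: emit ID 'a' (now at pos=4)
pos=4: emit PLUS '+'
pos=5: enter STRING mode
pos=5: emit STR "yes" (now at pos=10)
DONE. 5 tokens: [RPAREN, ID, ID, PLUS, STR]
Position 1: char is 'a' -> ID

Answer: ID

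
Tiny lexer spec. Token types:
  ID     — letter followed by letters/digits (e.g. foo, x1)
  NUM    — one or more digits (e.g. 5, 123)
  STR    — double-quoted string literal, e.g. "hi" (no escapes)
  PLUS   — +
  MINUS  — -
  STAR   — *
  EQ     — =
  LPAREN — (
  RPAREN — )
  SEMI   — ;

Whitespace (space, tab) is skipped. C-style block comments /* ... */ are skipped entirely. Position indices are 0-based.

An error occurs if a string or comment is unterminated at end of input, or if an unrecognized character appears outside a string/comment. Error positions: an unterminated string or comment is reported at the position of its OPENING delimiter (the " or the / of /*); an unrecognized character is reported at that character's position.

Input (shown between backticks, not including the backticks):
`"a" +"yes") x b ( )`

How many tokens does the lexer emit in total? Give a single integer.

Answer: 8

Derivation:
pos=0: enter STRING mode
pos=0: emit STR "a" (now at pos=3)
pos=4: emit PLUS '+'
pos=5: enter STRING mode
pos=5: emit STR "yes" (now at pos=10)
pos=10: emit RPAREN ')'
pos=12: emit ID 'x' (now at pos=13)
pos=14: emit ID 'b' (now at pos=15)
pos=16: emit LPAREN '('
pos=18: emit RPAREN ')'
DONE. 8 tokens: [STR, PLUS, STR, RPAREN, ID, ID, LPAREN, RPAREN]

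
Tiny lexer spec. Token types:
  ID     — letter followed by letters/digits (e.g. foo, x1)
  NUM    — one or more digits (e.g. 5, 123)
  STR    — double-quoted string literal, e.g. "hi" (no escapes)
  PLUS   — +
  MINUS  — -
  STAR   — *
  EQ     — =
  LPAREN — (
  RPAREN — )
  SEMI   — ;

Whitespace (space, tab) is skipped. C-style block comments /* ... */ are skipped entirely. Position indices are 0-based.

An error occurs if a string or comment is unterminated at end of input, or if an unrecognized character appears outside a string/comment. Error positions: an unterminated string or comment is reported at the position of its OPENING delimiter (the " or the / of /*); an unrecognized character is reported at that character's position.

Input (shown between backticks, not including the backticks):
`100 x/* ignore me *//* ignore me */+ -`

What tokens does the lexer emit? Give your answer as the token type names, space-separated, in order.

Answer: NUM ID PLUS MINUS

Derivation:
pos=0: emit NUM '100' (now at pos=3)
pos=4: emit ID 'x' (now at pos=5)
pos=5: enter COMMENT mode (saw '/*')
exit COMMENT mode (now at pos=20)
pos=20: enter COMMENT mode (saw '/*')
exit COMMENT mode (now at pos=35)
pos=35: emit PLUS '+'
pos=37: emit MINUS '-'
DONE. 4 tokens: [NUM, ID, PLUS, MINUS]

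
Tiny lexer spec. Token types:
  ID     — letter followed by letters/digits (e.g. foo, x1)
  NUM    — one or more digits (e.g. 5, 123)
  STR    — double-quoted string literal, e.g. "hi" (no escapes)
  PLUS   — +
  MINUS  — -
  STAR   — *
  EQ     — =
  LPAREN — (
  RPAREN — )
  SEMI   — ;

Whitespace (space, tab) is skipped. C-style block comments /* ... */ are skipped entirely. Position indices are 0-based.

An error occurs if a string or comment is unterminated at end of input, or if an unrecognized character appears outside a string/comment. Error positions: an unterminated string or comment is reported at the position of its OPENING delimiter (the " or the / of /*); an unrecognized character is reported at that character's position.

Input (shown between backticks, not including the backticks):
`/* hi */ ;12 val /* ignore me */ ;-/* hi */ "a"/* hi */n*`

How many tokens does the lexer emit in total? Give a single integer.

Answer: 8

Derivation:
pos=0: enter COMMENT mode (saw '/*')
exit COMMENT mode (now at pos=8)
pos=9: emit SEMI ';'
pos=10: emit NUM '12' (now at pos=12)
pos=13: emit ID 'val' (now at pos=16)
pos=17: enter COMMENT mode (saw '/*')
exit COMMENT mode (now at pos=32)
pos=33: emit SEMI ';'
pos=34: emit MINUS '-'
pos=35: enter COMMENT mode (saw '/*')
exit COMMENT mode (now at pos=43)
pos=44: enter STRING mode
pos=44: emit STR "a" (now at pos=47)
pos=47: enter COMMENT mode (saw '/*')
exit COMMENT mode (now at pos=55)
pos=55: emit ID 'n' (now at pos=56)
pos=56: emit STAR '*'
DONE. 8 tokens: [SEMI, NUM, ID, SEMI, MINUS, STR, ID, STAR]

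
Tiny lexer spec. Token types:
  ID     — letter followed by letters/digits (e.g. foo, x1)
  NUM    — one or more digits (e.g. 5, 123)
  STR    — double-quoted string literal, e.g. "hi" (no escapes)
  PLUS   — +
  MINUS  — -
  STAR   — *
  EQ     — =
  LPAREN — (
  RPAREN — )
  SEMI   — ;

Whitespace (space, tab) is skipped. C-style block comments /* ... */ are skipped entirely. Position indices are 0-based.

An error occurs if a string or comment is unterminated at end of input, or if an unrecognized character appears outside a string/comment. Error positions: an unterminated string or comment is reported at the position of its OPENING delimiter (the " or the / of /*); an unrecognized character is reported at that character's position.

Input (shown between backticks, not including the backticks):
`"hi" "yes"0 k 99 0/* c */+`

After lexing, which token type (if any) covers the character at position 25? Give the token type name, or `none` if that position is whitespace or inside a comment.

Answer: PLUS

Derivation:
pos=0: enter STRING mode
pos=0: emit STR "hi" (now at pos=4)
pos=5: enter STRING mode
pos=5: emit STR "yes" (now at pos=10)
pos=10: emit NUM '0' (now at pos=11)
pos=12: emit ID 'k' (now at pos=13)
pos=14: emit NUM '99' (now at pos=16)
pos=17: emit NUM '0' (now at pos=18)
pos=18: enter COMMENT mode (saw '/*')
exit COMMENT mode (now at pos=25)
pos=25: emit PLUS '+'
DONE. 7 tokens: [STR, STR, NUM, ID, NUM, NUM, PLUS]
Position 25: char is '+' -> PLUS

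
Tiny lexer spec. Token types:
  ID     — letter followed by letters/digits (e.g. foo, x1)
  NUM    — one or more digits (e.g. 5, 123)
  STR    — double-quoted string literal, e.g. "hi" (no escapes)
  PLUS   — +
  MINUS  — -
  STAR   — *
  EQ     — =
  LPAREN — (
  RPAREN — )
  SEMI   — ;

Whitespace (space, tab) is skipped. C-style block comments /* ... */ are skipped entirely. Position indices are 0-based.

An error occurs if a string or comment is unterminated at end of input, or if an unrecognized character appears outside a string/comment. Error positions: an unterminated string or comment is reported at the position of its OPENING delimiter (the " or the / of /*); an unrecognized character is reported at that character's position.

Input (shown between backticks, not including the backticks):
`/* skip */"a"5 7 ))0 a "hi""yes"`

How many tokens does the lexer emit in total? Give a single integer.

Answer: 9

Derivation:
pos=0: enter COMMENT mode (saw '/*')
exit COMMENT mode (now at pos=10)
pos=10: enter STRING mode
pos=10: emit STR "a" (now at pos=13)
pos=13: emit NUM '5' (now at pos=14)
pos=15: emit NUM '7' (now at pos=16)
pos=17: emit RPAREN ')'
pos=18: emit RPAREN ')'
pos=19: emit NUM '0' (now at pos=20)
pos=21: emit ID 'a' (now at pos=22)
pos=23: enter STRING mode
pos=23: emit STR "hi" (now at pos=27)
pos=27: enter STRING mode
pos=27: emit STR "yes" (now at pos=32)
DONE. 9 tokens: [STR, NUM, NUM, RPAREN, RPAREN, NUM, ID, STR, STR]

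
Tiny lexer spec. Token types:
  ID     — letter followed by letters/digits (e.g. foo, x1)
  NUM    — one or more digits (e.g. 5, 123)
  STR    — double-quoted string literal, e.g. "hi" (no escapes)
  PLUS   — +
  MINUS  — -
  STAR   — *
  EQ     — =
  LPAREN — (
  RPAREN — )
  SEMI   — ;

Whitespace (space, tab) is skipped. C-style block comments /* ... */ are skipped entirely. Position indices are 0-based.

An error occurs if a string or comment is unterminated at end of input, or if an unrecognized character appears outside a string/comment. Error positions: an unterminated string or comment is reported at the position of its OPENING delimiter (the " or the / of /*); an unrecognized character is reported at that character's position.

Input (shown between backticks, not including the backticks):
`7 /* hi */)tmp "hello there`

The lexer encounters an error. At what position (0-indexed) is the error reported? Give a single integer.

Answer: 15

Derivation:
pos=0: emit NUM '7' (now at pos=1)
pos=2: enter COMMENT mode (saw '/*')
exit COMMENT mode (now at pos=10)
pos=10: emit RPAREN ')'
pos=11: emit ID 'tmp' (now at pos=14)
pos=15: enter STRING mode
pos=15: ERROR — unterminated string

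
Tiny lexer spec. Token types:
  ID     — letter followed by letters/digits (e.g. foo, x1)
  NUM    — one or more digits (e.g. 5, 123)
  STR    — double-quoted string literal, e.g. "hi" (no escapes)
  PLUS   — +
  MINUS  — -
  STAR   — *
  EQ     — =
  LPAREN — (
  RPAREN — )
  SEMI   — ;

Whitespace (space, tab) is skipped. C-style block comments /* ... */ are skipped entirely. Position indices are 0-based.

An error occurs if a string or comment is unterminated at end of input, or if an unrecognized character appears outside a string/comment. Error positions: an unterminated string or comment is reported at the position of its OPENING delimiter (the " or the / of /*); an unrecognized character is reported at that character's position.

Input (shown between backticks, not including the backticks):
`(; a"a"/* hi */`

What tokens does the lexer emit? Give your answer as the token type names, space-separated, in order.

pos=0: emit LPAREN '('
pos=1: emit SEMI ';'
pos=3: emit ID 'a' (now at pos=4)
pos=4: enter STRING mode
pos=4: emit STR "a" (now at pos=7)
pos=7: enter COMMENT mode (saw '/*')
exit COMMENT mode (now at pos=15)
DONE. 4 tokens: [LPAREN, SEMI, ID, STR]

Answer: LPAREN SEMI ID STR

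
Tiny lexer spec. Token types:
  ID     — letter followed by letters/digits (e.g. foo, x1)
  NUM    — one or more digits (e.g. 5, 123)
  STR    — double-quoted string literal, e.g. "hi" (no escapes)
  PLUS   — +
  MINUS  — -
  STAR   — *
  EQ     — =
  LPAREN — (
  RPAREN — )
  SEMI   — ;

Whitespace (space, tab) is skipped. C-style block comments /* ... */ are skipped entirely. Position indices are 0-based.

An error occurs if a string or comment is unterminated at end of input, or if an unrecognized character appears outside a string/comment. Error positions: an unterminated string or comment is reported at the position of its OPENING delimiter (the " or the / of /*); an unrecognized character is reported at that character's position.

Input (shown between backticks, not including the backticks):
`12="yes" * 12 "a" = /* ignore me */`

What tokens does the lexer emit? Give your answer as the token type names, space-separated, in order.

Answer: NUM EQ STR STAR NUM STR EQ

Derivation:
pos=0: emit NUM '12' (now at pos=2)
pos=2: emit EQ '='
pos=3: enter STRING mode
pos=3: emit STR "yes" (now at pos=8)
pos=9: emit STAR '*'
pos=11: emit NUM '12' (now at pos=13)
pos=14: enter STRING mode
pos=14: emit STR "a" (now at pos=17)
pos=18: emit EQ '='
pos=20: enter COMMENT mode (saw '/*')
exit COMMENT mode (now at pos=35)
DONE. 7 tokens: [NUM, EQ, STR, STAR, NUM, STR, EQ]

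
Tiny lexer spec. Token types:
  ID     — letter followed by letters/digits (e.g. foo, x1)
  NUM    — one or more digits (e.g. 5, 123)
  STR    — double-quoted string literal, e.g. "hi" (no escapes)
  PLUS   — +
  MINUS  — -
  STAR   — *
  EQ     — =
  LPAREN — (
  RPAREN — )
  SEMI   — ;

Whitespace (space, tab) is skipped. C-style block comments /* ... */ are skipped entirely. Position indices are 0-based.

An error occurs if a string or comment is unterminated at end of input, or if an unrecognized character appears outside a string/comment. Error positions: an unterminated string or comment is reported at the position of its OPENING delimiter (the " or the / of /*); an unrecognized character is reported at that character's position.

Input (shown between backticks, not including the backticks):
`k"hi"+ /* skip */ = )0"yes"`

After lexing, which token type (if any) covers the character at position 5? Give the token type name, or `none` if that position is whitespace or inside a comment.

pos=0: emit ID 'k' (now at pos=1)
pos=1: enter STRING mode
pos=1: emit STR "hi" (now at pos=5)
pos=5: emit PLUS '+'
pos=7: enter COMMENT mode (saw '/*')
exit COMMENT mode (now at pos=17)
pos=18: emit EQ '='
pos=20: emit RPAREN ')'
pos=21: emit NUM '0' (now at pos=22)
pos=22: enter STRING mode
pos=22: emit STR "yes" (now at pos=27)
DONE. 7 tokens: [ID, STR, PLUS, EQ, RPAREN, NUM, STR]
Position 5: char is '+' -> PLUS

Answer: PLUS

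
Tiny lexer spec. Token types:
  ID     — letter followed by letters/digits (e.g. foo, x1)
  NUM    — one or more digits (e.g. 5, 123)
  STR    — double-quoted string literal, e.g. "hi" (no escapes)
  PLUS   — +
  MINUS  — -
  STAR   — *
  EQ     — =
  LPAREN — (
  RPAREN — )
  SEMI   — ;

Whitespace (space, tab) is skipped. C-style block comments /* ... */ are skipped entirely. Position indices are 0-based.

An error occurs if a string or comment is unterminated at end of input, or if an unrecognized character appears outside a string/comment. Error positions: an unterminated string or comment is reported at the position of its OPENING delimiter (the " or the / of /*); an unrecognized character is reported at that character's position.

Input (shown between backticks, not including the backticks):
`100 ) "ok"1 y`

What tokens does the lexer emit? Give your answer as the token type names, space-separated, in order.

pos=0: emit NUM '100' (now at pos=3)
pos=4: emit RPAREN ')'
pos=6: enter STRING mode
pos=6: emit STR "ok" (now at pos=10)
pos=10: emit NUM '1' (now at pos=11)
pos=12: emit ID 'y' (now at pos=13)
DONE. 5 tokens: [NUM, RPAREN, STR, NUM, ID]

Answer: NUM RPAREN STR NUM ID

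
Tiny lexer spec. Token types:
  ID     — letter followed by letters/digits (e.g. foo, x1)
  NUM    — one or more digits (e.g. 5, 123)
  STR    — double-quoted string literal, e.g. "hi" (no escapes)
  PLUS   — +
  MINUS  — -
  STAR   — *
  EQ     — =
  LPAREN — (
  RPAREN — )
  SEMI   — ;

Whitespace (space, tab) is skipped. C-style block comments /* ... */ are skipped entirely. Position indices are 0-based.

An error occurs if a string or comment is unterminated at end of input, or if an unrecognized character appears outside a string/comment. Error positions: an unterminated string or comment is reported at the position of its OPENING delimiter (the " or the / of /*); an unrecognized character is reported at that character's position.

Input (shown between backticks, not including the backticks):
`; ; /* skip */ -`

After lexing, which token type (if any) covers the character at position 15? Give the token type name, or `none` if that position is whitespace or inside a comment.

Answer: MINUS

Derivation:
pos=0: emit SEMI ';'
pos=2: emit SEMI ';'
pos=4: enter COMMENT mode (saw '/*')
exit COMMENT mode (now at pos=14)
pos=15: emit MINUS '-'
DONE. 3 tokens: [SEMI, SEMI, MINUS]
Position 15: char is '-' -> MINUS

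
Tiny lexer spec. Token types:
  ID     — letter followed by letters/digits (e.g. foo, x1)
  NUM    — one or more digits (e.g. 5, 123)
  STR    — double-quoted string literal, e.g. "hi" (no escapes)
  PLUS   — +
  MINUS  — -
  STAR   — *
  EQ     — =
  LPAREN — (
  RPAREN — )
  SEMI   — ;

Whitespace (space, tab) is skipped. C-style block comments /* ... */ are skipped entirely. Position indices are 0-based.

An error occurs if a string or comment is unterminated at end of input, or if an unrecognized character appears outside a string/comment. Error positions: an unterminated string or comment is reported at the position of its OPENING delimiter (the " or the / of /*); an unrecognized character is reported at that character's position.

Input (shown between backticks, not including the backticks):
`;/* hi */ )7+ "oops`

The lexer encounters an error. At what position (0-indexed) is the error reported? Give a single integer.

pos=0: emit SEMI ';'
pos=1: enter COMMENT mode (saw '/*')
exit COMMENT mode (now at pos=9)
pos=10: emit RPAREN ')'
pos=11: emit NUM '7' (now at pos=12)
pos=12: emit PLUS '+'
pos=14: enter STRING mode
pos=14: ERROR — unterminated string

Answer: 14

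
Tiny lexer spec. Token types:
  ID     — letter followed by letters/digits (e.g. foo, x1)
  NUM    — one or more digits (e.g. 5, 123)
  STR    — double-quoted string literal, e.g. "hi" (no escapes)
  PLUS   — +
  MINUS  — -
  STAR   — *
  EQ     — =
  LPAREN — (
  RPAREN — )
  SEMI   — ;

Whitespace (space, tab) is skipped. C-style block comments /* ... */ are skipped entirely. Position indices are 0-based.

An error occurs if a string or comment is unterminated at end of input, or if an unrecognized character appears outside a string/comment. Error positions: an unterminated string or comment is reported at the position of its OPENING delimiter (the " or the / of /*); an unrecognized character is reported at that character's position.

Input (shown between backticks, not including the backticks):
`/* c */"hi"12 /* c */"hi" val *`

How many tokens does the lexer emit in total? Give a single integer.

Answer: 5

Derivation:
pos=0: enter COMMENT mode (saw '/*')
exit COMMENT mode (now at pos=7)
pos=7: enter STRING mode
pos=7: emit STR "hi" (now at pos=11)
pos=11: emit NUM '12' (now at pos=13)
pos=14: enter COMMENT mode (saw '/*')
exit COMMENT mode (now at pos=21)
pos=21: enter STRING mode
pos=21: emit STR "hi" (now at pos=25)
pos=26: emit ID 'val' (now at pos=29)
pos=30: emit STAR '*'
DONE. 5 tokens: [STR, NUM, STR, ID, STAR]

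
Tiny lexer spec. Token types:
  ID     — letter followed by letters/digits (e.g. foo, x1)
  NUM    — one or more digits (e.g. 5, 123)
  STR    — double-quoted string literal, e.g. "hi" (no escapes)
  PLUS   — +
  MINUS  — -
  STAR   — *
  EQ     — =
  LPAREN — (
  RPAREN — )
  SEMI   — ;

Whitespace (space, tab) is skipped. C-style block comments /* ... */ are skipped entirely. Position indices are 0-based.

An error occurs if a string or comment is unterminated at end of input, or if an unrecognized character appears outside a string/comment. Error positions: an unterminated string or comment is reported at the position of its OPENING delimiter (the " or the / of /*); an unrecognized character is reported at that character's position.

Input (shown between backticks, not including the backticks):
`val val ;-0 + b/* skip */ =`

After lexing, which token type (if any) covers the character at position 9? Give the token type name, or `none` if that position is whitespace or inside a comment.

pos=0: emit ID 'val' (now at pos=3)
pos=4: emit ID 'val' (now at pos=7)
pos=8: emit SEMI ';'
pos=9: emit MINUS '-'
pos=10: emit NUM '0' (now at pos=11)
pos=12: emit PLUS '+'
pos=14: emit ID 'b' (now at pos=15)
pos=15: enter COMMENT mode (saw '/*')
exit COMMENT mode (now at pos=25)
pos=26: emit EQ '='
DONE. 8 tokens: [ID, ID, SEMI, MINUS, NUM, PLUS, ID, EQ]
Position 9: char is '-' -> MINUS

Answer: MINUS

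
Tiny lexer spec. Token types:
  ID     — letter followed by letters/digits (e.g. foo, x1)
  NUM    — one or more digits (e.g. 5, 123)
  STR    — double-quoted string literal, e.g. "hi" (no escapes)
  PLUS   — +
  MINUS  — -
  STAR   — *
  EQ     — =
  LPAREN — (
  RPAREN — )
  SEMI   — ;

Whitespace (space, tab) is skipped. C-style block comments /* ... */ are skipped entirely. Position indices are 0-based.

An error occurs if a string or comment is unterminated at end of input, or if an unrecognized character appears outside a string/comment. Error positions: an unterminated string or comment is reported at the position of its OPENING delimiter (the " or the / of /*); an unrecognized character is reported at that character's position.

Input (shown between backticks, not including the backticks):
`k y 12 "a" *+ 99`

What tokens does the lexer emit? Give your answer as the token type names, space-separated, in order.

Answer: ID ID NUM STR STAR PLUS NUM

Derivation:
pos=0: emit ID 'k' (now at pos=1)
pos=2: emit ID 'y' (now at pos=3)
pos=4: emit NUM '12' (now at pos=6)
pos=7: enter STRING mode
pos=7: emit STR "a" (now at pos=10)
pos=11: emit STAR '*'
pos=12: emit PLUS '+'
pos=14: emit NUM '99' (now at pos=16)
DONE. 7 tokens: [ID, ID, NUM, STR, STAR, PLUS, NUM]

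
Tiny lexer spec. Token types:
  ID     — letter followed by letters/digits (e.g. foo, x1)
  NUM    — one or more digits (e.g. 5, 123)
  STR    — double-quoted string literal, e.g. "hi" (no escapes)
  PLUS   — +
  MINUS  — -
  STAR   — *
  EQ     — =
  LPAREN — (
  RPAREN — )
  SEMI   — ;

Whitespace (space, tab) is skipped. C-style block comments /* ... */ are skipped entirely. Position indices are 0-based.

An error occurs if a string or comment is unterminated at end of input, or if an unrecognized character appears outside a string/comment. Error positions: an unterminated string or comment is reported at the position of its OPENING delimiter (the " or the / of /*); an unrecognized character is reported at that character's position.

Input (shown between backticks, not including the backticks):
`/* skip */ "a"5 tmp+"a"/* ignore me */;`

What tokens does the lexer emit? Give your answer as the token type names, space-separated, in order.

pos=0: enter COMMENT mode (saw '/*')
exit COMMENT mode (now at pos=10)
pos=11: enter STRING mode
pos=11: emit STR "a" (now at pos=14)
pos=14: emit NUM '5' (now at pos=15)
pos=16: emit ID 'tmp' (now at pos=19)
pos=19: emit PLUS '+'
pos=20: enter STRING mode
pos=20: emit STR "a" (now at pos=23)
pos=23: enter COMMENT mode (saw '/*')
exit COMMENT mode (now at pos=38)
pos=38: emit SEMI ';'
DONE. 6 tokens: [STR, NUM, ID, PLUS, STR, SEMI]

Answer: STR NUM ID PLUS STR SEMI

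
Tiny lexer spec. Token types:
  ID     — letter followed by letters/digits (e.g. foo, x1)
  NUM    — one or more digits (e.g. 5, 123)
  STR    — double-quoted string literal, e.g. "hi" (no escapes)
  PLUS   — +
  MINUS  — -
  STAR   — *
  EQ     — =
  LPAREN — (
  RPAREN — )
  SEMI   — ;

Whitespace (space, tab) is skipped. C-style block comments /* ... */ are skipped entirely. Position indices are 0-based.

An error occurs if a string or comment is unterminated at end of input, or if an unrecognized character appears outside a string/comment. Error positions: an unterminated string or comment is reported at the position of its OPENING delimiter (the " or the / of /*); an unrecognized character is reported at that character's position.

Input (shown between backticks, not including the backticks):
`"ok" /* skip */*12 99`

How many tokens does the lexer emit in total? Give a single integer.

Answer: 4

Derivation:
pos=0: enter STRING mode
pos=0: emit STR "ok" (now at pos=4)
pos=5: enter COMMENT mode (saw '/*')
exit COMMENT mode (now at pos=15)
pos=15: emit STAR '*'
pos=16: emit NUM '12' (now at pos=18)
pos=19: emit NUM '99' (now at pos=21)
DONE. 4 tokens: [STR, STAR, NUM, NUM]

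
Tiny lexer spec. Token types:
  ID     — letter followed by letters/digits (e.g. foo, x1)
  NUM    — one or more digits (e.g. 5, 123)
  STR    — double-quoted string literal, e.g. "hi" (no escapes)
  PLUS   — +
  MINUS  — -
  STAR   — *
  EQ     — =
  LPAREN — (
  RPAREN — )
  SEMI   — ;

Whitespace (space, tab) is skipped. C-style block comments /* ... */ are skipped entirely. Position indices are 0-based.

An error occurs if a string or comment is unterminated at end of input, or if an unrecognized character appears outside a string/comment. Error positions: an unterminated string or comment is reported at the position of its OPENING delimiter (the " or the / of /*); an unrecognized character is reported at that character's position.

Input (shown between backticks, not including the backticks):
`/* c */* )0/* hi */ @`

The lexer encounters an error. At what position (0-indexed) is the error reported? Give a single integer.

pos=0: enter COMMENT mode (saw '/*')
exit COMMENT mode (now at pos=7)
pos=7: emit STAR '*'
pos=9: emit RPAREN ')'
pos=10: emit NUM '0' (now at pos=11)
pos=11: enter COMMENT mode (saw '/*')
exit COMMENT mode (now at pos=19)
pos=20: ERROR — unrecognized char '@'

Answer: 20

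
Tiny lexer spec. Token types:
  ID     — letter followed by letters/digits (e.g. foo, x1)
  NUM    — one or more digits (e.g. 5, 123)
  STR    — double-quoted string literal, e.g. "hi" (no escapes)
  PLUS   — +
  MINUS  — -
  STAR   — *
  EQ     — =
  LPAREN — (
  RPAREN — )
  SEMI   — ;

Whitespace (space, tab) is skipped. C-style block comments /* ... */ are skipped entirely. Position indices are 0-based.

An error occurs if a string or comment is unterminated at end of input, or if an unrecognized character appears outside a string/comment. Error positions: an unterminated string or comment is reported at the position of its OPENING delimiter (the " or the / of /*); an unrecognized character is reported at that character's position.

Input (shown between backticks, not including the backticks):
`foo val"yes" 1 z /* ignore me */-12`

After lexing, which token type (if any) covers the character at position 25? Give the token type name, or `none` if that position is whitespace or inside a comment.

Answer: none

Derivation:
pos=0: emit ID 'foo' (now at pos=3)
pos=4: emit ID 'val' (now at pos=7)
pos=7: enter STRING mode
pos=7: emit STR "yes" (now at pos=12)
pos=13: emit NUM '1' (now at pos=14)
pos=15: emit ID 'z' (now at pos=16)
pos=17: enter COMMENT mode (saw '/*')
exit COMMENT mode (now at pos=32)
pos=32: emit MINUS '-'
pos=33: emit NUM '12' (now at pos=35)
DONE. 7 tokens: [ID, ID, STR, NUM, ID, MINUS, NUM]
Position 25: char is 'e' -> none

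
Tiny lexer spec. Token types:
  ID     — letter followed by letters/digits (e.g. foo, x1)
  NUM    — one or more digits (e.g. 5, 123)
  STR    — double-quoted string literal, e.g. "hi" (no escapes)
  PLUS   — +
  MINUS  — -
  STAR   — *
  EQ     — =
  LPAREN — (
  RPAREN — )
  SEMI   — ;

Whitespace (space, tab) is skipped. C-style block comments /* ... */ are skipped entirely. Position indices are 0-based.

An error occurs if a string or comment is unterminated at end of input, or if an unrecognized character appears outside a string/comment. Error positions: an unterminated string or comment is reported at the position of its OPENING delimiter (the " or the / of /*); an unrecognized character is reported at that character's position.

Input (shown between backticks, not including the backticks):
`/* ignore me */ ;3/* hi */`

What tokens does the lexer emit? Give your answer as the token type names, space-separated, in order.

Answer: SEMI NUM

Derivation:
pos=0: enter COMMENT mode (saw '/*')
exit COMMENT mode (now at pos=15)
pos=16: emit SEMI ';'
pos=17: emit NUM '3' (now at pos=18)
pos=18: enter COMMENT mode (saw '/*')
exit COMMENT mode (now at pos=26)
DONE. 2 tokens: [SEMI, NUM]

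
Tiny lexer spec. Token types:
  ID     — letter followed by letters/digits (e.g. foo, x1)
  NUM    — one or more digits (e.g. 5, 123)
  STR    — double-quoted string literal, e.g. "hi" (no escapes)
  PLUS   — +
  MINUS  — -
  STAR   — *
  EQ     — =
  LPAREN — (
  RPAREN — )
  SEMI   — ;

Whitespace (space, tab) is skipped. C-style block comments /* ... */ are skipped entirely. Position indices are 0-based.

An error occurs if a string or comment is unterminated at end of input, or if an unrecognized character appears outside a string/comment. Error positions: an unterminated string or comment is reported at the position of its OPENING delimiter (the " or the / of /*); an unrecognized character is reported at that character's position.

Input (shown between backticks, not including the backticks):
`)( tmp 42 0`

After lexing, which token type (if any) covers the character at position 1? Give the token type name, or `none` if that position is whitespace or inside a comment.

pos=0: emit RPAREN ')'
pos=1: emit LPAREN '('
pos=3: emit ID 'tmp' (now at pos=6)
pos=7: emit NUM '42' (now at pos=9)
pos=10: emit NUM '0' (now at pos=11)
DONE. 5 tokens: [RPAREN, LPAREN, ID, NUM, NUM]
Position 1: char is '(' -> LPAREN

Answer: LPAREN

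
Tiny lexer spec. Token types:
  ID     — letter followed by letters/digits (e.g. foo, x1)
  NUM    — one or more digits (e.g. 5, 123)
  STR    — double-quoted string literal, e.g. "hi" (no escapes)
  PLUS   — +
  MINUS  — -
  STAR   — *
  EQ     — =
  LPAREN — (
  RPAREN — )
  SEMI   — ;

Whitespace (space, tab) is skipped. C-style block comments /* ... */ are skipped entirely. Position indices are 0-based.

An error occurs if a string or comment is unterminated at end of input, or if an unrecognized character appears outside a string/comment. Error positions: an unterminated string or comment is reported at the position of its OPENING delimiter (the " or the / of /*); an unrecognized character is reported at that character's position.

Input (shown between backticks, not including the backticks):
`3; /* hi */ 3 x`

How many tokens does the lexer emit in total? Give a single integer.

Answer: 4

Derivation:
pos=0: emit NUM '3' (now at pos=1)
pos=1: emit SEMI ';'
pos=3: enter COMMENT mode (saw '/*')
exit COMMENT mode (now at pos=11)
pos=12: emit NUM '3' (now at pos=13)
pos=14: emit ID 'x' (now at pos=15)
DONE. 4 tokens: [NUM, SEMI, NUM, ID]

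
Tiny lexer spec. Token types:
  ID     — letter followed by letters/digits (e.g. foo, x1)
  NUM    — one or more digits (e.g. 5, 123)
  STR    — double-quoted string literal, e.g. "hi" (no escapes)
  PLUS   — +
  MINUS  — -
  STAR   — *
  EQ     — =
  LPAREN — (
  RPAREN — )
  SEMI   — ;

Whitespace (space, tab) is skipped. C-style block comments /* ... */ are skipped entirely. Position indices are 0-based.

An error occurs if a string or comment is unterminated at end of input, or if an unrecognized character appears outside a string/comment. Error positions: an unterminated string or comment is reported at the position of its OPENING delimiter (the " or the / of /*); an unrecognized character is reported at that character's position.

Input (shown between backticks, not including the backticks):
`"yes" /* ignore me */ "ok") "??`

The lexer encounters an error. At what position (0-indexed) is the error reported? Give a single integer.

Answer: 28

Derivation:
pos=0: enter STRING mode
pos=0: emit STR "yes" (now at pos=5)
pos=6: enter COMMENT mode (saw '/*')
exit COMMENT mode (now at pos=21)
pos=22: enter STRING mode
pos=22: emit STR "ok" (now at pos=26)
pos=26: emit RPAREN ')'
pos=28: enter STRING mode
pos=28: ERROR — unterminated string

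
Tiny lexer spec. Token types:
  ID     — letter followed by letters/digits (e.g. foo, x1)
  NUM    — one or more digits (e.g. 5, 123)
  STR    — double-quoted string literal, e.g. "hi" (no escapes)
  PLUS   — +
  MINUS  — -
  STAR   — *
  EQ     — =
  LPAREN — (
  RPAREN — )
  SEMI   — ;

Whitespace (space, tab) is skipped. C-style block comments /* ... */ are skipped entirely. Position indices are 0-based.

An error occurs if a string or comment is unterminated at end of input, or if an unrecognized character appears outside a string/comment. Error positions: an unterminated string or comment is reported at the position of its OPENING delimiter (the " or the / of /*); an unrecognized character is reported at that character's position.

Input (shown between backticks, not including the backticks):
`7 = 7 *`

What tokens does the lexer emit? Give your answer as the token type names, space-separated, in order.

Answer: NUM EQ NUM STAR

Derivation:
pos=0: emit NUM '7' (now at pos=1)
pos=2: emit EQ '='
pos=4: emit NUM '7' (now at pos=5)
pos=6: emit STAR '*'
DONE. 4 tokens: [NUM, EQ, NUM, STAR]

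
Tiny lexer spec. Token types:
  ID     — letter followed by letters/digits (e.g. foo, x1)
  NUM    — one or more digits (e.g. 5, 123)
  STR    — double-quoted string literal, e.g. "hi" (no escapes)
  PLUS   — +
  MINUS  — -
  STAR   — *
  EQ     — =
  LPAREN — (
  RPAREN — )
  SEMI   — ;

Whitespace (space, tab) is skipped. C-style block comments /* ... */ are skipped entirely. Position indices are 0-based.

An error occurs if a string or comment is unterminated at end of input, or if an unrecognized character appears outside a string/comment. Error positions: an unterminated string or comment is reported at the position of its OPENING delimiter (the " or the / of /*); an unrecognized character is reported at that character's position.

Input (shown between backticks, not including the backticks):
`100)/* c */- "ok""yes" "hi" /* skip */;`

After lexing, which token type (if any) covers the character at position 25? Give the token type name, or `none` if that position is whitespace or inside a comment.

pos=0: emit NUM '100' (now at pos=3)
pos=3: emit RPAREN ')'
pos=4: enter COMMENT mode (saw '/*')
exit COMMENT mode (now at pos=11)
pos=11: emit MINUS '-'
pos=13: enter STRING mode
pos=13: emit STR "ok" (now at pos=17)
pos=17: enter STRING mode
pos=17: emit STR "yes" (now at pos=22)
pos=23: enter STRING mode
pos=23: emit STR "hi" (now at pos=27)
pos=28: enter COMMENT mode (saw '/*')
exit COMMENT mode (now at pos=38)
pos=38: emit SEMI ';'
DONE. 7 tokens: [NUM, RPAREN, MINUS, STR, STR, STR, SEMI]
Position 25: char is 'i' -> STR

Answer: STR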